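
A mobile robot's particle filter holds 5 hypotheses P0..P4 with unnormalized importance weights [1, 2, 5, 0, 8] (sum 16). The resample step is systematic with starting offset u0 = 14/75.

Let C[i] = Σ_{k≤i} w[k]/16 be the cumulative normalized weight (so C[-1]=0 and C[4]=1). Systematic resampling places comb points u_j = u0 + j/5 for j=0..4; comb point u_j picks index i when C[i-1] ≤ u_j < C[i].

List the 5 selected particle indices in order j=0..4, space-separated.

C = [1/16, 3/16, 1/2, 1/2, 1]
j=0: u_0=14/75 ∈ [1/16, 3/16) → index 1
j=1: u_1=29/75 ∈ [3/16, 1/2) → index 2
j=2: u_2=44/75 ∈ [1/2, 1) → index 4
j=3: u_3=59/75 ∈ [1/2, 1) → index 4
j=4: u_4=74/75 ∈ [1/2, 1) → index 4

1 2 4 4 4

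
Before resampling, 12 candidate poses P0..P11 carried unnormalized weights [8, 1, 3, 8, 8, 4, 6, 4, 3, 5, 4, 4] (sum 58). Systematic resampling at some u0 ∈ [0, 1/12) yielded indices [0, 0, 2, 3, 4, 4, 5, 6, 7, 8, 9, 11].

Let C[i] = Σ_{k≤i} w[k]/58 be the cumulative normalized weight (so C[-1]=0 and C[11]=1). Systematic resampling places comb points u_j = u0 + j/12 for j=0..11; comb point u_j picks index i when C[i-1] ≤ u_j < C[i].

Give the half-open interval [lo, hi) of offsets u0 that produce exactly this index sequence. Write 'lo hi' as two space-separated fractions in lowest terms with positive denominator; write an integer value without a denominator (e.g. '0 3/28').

C = [4/29, 9/58, 6/29, 10/29, 14/29, 16/29, 19/29, 21/29, 45/58, 25/29, 27/29, 1]
j=0 picked index 0: u0 ∈ [0, 4/29)
j=1 picked index 0: u0 ∈ [-1/12, 19/348)
j=2 picked index 2: u0 ∈ [-1/87, 7/174)
j=3 picked index 3: u0 ∈ [-5/116, 11/116)
j=4 picked index 4: u0 ∈ [1/87, 13/87)
j=5 picked index 4: u0 ∈ [-25/348, 23/348)
j=6 picked index 5: u0 ∈ [-1/58, 3/58)
j=7 picked index 6: u0 ∈ [-11/348, 25/348)
j=8 picked index 7: u0 ∈ [-1/87, 5/87)
j=9 picked index 8: u0 ∈ [-3/116, 3/116)
j=10 picked index 9: u0 ∈ [-5/87, 5/174)
j=11 picked index 11: u0 ∈ [5/348, 1/12)
intersection: [5/348, 3/116)

5/348 3/116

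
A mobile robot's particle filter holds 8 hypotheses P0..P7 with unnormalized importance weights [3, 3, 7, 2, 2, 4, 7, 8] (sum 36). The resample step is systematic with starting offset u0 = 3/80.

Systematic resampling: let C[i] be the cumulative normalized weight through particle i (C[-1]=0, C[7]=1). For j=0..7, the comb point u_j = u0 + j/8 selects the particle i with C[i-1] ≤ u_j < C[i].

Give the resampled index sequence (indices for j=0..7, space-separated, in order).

0 1 2 3 5 6 7 7

C = [1/12, 1/6, 13/36, 5/12, 17/36, 7/12, 7/9, 1]
j=0: u_0=3/80 ∈ [0, 1/12) → index 0
j=1: u_1=13/80 ∈ [1/12, 1/6) → index 1
j=2: u_2=23/80 ∈ [1/6, 13/36) → index 2
j=3: u_3=33/80 ∈ [13/36, 5/12) → index 3
j=4: u_4=43/80 ∈ [17/36, 7/12) → index 5
j=5: u_5=53/80 ∈ [7/12, 7/9) → index 6
j=6: u_6=63/80 ∈ [7/9, 1) → index 7
j=7: u_7=73/80 ∈ [7/9, 1) → index 7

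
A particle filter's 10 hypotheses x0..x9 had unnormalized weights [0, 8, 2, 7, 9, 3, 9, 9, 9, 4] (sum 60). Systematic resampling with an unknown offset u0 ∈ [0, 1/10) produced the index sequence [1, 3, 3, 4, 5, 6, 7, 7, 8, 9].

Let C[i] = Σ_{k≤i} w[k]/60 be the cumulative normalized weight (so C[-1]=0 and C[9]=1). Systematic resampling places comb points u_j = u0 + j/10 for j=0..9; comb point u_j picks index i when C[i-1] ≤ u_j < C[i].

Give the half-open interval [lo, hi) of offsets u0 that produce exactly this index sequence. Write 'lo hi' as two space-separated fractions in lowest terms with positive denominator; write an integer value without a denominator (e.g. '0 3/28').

C = [0, 2/15, 1/6, 17/60, 13/30, 29/60, 19/30, 47/60, 14/15, 1]
j=0 picked index 1: u0 ∈ [0, 2/15)
j=1 picked index 3: u0 ∈ [1/15, 11/60)
j=2 picked index 3: u0 ∈ [-1/30, 1/12)
j=3 picked index 4: u0 ∈ [-1/60, 2/15)
j=4 picked index 5: u0 ∈ [1/30, 1/12)
j=5 picked index 6: u0 ∈ [-1/60, 2/15)
j=6 picked index 7: u0 ∈ [1/30, 11/60)
j=7 picked index 7: u0 ∈ [-1/15, 1/12)
j=8 picked index 8: u0 ∈ [-1/60, 2/15)
j=9 picked index 9: u0 ∈ [1/30, 1/10)
intersection: [1/15, 1/12)

1/15 1/12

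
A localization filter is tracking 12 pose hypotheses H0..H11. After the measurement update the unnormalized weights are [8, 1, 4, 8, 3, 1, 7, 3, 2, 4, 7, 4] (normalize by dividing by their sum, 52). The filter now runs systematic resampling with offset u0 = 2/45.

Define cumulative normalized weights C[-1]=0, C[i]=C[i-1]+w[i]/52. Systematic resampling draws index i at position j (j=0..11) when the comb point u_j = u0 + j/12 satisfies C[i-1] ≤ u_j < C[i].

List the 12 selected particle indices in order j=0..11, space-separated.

0 0 2 3 3 4 6 7 8 10 10 11

C = [2/13, 9/52, 1/4, 21/52, 6/13, 25/52, 8/13, 35/52, 37/52, 41/52, 12/13, 1]
j=0: u_0=2/45 ∈ [0, 2/13) → index 0
j=1: u_1=23/180 ∈ [0, 2/13) → index 0
j=2: u_2=19/90 ∈ [9/52, 1/4) → index 2
j=3: u_3=53/180 ∈ [1/4, 21/52) → index 3
j=4: u_4=17/45 ∈ [1/4, 21/52) → index 3
j=5: u_5=83/180 ∈ [21/52, 6/13) → index 4
j=6: u_6=49/90 ∈ [25/52, 8/13) → index 6
j=7: u_7=113/180 ∈ [8/13, 35/52) → index 7
j=8: u_8=32/45 ∈ [35/52, 37/52) → index 8
j=9: u_9=143/180 ∈ [41/52, 12/13) → index 10
j=10: u_10=79/90 ∈ [41/52, 12/13) → index 10
j=11: u_11=173/180 ∈ [12/13, 1) → index 11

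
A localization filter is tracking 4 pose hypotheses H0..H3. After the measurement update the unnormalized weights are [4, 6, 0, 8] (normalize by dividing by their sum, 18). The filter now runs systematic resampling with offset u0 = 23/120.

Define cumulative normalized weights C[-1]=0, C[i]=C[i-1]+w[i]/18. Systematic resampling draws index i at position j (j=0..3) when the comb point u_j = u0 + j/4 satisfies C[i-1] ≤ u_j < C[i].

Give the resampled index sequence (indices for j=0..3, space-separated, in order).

0 1 3 3

C = [2/9, 5/9, 5/9, 1]
j=0: u_0=23/120 ∈ [0, 2/9) → index 0
j=1: u_1=53/120 ∈ [2/9, 5/9) → index 1
j=2: u_2=83/120 ∈ [5/9, 1) → index 3
j=3: u_3=113/120 ∈ [5/9, 1) → index 3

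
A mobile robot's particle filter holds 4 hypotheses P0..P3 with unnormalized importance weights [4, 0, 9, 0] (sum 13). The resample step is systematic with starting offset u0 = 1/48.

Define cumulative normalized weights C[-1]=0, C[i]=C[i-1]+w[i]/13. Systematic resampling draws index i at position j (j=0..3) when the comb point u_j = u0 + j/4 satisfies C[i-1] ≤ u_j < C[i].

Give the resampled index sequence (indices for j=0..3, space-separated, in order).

C = [4/13, 4/13, 1, 1]
j=0: u_0=1/48 ∈ [0, 4/13) → index 0
j=1: u_1=13/48 ∈ [0, 4/13) → index 0
j=2: u_2=25/48 ∈ [4/13, 1) → index 2
j=3: u_3=37/48 ∈ [4/13, 1) → index 2

0 0 2 2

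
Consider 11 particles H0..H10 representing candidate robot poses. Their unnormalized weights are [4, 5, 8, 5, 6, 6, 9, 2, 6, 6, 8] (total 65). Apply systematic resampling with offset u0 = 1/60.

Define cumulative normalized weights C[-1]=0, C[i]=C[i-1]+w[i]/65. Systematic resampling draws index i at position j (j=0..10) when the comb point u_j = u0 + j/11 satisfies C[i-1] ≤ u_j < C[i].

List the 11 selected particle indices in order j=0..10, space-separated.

C = [4/65, 9/65, 17/65, 22/65, 28/65, 34/65, 43/65, 9/13, 51/65, 57/65, 1]
j=0: u_0=1/60 ∈ [0, 4/65) → index 0
j=1: u_1=71/660 ∈ [4/65, 9/65) → index 1
j=2: u_2=131/660 ∈ [9/65, 17/65) → index 2
j=3: u_3=191/660 ∈ [17/65, 22/65) → index 3
j=4: u_4=251/660 ∈ [22/65, 28/65) → index 4
j=5: u_5=311/660 ∈ [28/65, 34/65) → index 5
j=6: u_6=371/660 ∈ [34/65, 43/65) → index 6
j=7: u_7=431/660 ∈ [34/65, 43/65) → index 6
j=8: u_8=491/660 ∈ [9/13, 51/65) → index 8
j=9: u_9=551/660 ∈ [51/65, 57/65) → index 9
j=10: u_10=611/660 ∈ [57/65, 1) → index 10

0 1 2 3 4 5 6 6 8 9 10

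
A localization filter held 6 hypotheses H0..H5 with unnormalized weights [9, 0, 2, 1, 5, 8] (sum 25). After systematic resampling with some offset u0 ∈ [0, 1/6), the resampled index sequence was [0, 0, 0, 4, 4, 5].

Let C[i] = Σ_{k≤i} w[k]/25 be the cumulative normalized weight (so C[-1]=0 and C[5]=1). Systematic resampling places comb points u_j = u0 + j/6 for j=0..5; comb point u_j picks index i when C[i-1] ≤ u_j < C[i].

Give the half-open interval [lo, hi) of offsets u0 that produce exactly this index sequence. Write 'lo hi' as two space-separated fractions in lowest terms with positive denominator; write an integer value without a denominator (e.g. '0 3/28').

0 1/75

C = [9/25, 9/25, 11/25, 12/25, 17/25, 1]
j=0 picked index 0: u0 ∈ [0, 9/25)
j=1 picked index 0: u0 ∈ [-1/6, 29/150)
j=2 picked index 0: u0 ∈ [-1/3, 2/75)
j=3 picked index 4: u0 ∈ [-1/50, 9/50)
j=4 picked index 4: u0 ∈ [-14/75, 1/75)
j=5 picked index 5: u0 ∈ [-23/150, 1/6)
intersection: [0, 1/75)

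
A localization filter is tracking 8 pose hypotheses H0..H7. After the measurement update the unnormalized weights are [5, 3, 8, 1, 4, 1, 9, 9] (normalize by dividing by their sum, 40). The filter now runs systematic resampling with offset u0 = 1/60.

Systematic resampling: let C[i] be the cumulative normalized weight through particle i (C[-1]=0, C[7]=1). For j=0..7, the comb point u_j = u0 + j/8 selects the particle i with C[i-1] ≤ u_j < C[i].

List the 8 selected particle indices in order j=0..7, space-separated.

0 1 2 2 4 6 6 7

C = [1/8, 1/5, 2/5, 17/40, 21/40, 11/20, 31/40, 1]
j=0: u_0=1/60 ∈ [0, 1/8) → index 0
j=1: u_1=17/120 ∈ [1/8, 1/5) → index 1
j=2: u_2=4/15 ∈ [1/5, 2/5) → index 2
j=3: u_3=47/120 ∈ [1/5, 2/5) → index 2
j=4: u_4=31/60 ∈ [17/40, 21/40) → index 4
j=5: u_5=77/120 ∈ [11/20, 31/40) → index 6
j=6: u_6=23/30 ∈ [11/20, 31/40) → index 6
j=7: u_7=107/120 ∈ [31/40, 1) → index 7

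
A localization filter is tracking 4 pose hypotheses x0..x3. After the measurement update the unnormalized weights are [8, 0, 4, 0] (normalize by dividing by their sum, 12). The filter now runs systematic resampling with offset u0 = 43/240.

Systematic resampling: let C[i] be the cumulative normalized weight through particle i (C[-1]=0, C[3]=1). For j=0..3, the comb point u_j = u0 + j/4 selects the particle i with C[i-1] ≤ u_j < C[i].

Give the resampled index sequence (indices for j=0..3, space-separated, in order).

C = [2/3, 2/3, 1, 1]
j=0: u_0=43/240 ∈ [0, 2/3) → index 0
j=1: u_1=103/240 ∈ [0, 2/3) → index 0
j=2: u_2=163/240 ∈ [2/3, 1) → index 2
j=3: u_3=223/240 ∈ [2/3, 1) → index 2

0 0 2 2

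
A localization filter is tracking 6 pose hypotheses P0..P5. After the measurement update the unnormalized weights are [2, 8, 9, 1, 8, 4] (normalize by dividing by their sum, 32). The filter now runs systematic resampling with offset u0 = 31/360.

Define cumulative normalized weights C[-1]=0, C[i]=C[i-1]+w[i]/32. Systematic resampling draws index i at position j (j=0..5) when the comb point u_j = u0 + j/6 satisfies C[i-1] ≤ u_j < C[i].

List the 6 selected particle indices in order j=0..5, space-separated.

1 1 2 2 4 5

C = [1/16, 5/16, 19/32, 5/8, 7/8, 1]
j=0: u_0=31/360 ∈ [1/16, 5/16) → index 1
j=1: u_1=91/360 ∈ [1/16, 5/16) → index 1
j=2: u_2=151/360 ∈ [5/16, 19/32) → index 2
j=3: u_3=211/360 ∈ [5/16, 19/32) → index 2
j=4: u_4=271/360 ∈ [5/8, 7/8) → index 4
j=5: u_5=331/360 ∈ [7/8, 1) → index 5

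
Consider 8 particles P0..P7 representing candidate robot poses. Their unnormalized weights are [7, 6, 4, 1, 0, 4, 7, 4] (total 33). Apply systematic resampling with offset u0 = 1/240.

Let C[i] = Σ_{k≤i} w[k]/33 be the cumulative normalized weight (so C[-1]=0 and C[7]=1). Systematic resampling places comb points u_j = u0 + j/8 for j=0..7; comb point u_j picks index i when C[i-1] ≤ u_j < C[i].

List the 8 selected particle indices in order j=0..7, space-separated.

0 0 1 1 2 5 6 7

C = [7/33, 13/33, 17/33, 6/11, 6/11, 2/3, 29/33, 1]
j=0: u_0=1/240 ∈ [0, 7/33) → index 0
j=1: u_1=31/240 ∈ [0, 7/33) → index 0
j=2: u_2=61/240 ∈ [7/33, 13/33) → index 1
j=3: u_3=91/240 ∈ [7/33, 13/33) → index 1
j=4: u_4=121/240 ∈ [13/33, 17/33) → index 2
j=5: u_5=151/240 ∈ [6/11, 2/3) → index 5
j=6: u_6=181/240 ∈ [2/3, 29/33) → index 6
j=7: u_7=211/240 ∈ [29/33, 1) → index 7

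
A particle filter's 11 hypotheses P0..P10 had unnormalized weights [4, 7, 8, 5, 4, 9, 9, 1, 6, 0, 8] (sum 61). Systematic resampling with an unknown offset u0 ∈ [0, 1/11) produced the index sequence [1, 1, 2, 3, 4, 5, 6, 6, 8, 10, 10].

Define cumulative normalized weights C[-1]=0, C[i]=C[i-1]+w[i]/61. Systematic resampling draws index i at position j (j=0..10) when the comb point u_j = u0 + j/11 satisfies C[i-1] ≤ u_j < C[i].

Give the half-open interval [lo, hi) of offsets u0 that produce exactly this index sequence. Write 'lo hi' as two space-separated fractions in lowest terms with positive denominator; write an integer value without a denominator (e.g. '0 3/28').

C = [4/61, 11/61, 19/61, 24/61, 28/61, 37/61, 46/61, 47/61, 53/61, 53/61, 1]
j=0 picked index 1: u0 ∈ [4/61, 11/61)
j=1 picked index 1: u0 ∈ [-17/671, 60/671)
j=2 picked index 2: u0 ∈ [-1/671, 87/671)
j=3 picked index 3: u0 ∈ [26/671, 81/671)
j=4 picked index 4: u0 ∈ [20/671, 64/671)
j=5 picked index 5: u0 ∈ [3/671, 102/671)
j=6 picked index 6: u0 ∈ [41/671, 140/671)
j=7 picked index 6: u0 ∈ [-20/671, 79/671)
j=8 picked index 8: u0 ∈ [29/671, 95/671)
j=9 picked index 10: u0 ∈ [34/671, 2/11)
j=10 picked index 10: u0 ∈ [-27/671, 1/11)
intersection: [4/61, 60/671)

4/61 60/671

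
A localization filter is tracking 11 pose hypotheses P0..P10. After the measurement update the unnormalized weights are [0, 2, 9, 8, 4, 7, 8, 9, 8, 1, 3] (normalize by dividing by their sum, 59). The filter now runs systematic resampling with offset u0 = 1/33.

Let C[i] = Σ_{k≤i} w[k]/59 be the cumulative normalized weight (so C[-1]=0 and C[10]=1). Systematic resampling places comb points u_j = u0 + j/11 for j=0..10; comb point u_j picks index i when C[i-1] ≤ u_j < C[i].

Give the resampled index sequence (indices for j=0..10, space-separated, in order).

1 2 3 3 5 5 6 7 7 8 9

C = [0, 2/59, 11/59, 19/59, 23/59, 30/59, 38/59, 47/59, 55/59, 56/59, 1]
j=0: u_0=1/33 ∈ [0, 2/59) → index 1
j=1: u_1=4/33 ∈ [2/59, 11/59) → index 2
j=2: u_2=7/33 ∈ [11/59, 19/59) → index 3
j=3: u_3=10/33 ∈ [11/59, 19/59) → index 3
j=4: u_4=13/33 ∈ [23/59, 30/59) → index 5
j=5: u_5=16/33 ∈ [23/59, 30/59) → index 5
j=6: u_6=19/33 ∈ [30/59, 38/59) → index 6
j=7: u_7=2/3 ∈ [38/59, 47/59) → index 7
j=8: u_8=25/33 ∈ [38/59, 47/59) → index 7
j=9: u_9=28/33 ∈ [47/59, 55/59) → index 8
j=10: u_10=31/33 ∈ [55/59, 56/59) → index 9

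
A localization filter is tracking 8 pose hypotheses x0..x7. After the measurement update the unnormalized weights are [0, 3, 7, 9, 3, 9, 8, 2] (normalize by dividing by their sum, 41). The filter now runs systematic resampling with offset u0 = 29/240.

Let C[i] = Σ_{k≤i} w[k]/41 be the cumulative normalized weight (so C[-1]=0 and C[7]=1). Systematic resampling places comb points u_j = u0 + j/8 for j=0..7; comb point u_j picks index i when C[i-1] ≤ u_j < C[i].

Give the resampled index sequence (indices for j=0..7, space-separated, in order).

C = [0, 3/41, 10/41, 19/41, 22/41, 31/41, 39/41, 1]
j=0: u_0=29/240 ∈ [3/41, 10/41) → index 2
j=1: u_1=59/240 ∈ [10/41, 19/41) → index 3
j=2: u_2=89/240 ∈ [10/41, 19/41) → index 3
j=3: u_3=119/240 ∈ [19/41, 22/41) → index 4
j=4: u_4=149/240 ∈ [22/41, 31/41) → index 5
j=5: u_5=179/240 ∈ [22/41, 31/41) → index 5
j=6: u_6=209/240 ∈ [31/41, 39/41) → index 6
j=7: u_7=239/240 ∈ [39/41, 1) → index 7

2 3 3 4 5 5 6 7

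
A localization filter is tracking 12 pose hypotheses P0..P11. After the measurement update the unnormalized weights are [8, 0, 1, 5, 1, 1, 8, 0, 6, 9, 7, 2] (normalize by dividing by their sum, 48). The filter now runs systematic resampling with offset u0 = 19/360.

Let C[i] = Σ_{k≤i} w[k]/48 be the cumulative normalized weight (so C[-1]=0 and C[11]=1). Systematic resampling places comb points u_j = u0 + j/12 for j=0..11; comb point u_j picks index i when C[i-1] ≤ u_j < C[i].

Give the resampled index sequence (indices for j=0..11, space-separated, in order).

C = [1/6, 1/6, 3/16, 7/24, 5/16, 1/3, 1/2, 1/2, 5/8, 13/16, 23/24, 1]
j=0: u_0=19/360 ∈ [0, 1/6) → index 0
j=1: u_1=49/360 ∈ [0, 1/6) → index 0
j=2: u_2=79/360 ∈ [3/16, 7/24) → index 3
j=3: u_3=109/360 ∈ [7/24, 5/16) → index 4
j=4: u_4=139/360 ∈ [1/3, 1/2) → index 6
j=5: u_5=169/360 ∈ [1/3, 1/2) → index 6
j=6: u_6=199/360 ∈ [1/2, 5/8) → index 8
j=7: u_7=229/360 ∈ [5/8, 13/16) → index 9
j=8: u_8=259/360 ∈ [5/8, 13/16) → index 9
j=9: u_9=289/360 ∈ [5/8, 13/16) → index 9
j=10: u_10=319/360 ∈ [13/16, 23/24) → index 10
j=11: u_11=349/360 ∈ [23/24, 1) → index 11

0 0 3 4 6 6 8 9 9 9 10 11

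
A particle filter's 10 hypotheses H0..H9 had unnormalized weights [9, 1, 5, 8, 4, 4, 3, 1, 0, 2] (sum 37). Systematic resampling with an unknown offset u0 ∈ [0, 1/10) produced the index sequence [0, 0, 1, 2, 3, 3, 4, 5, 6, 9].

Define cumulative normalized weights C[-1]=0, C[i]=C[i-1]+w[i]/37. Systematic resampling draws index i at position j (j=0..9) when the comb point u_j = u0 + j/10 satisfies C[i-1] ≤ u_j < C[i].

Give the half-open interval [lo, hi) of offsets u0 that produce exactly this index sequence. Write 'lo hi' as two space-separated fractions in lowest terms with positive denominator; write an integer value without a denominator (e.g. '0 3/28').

17/370 13/185

C = [9/37, 10/37, 15/37, 23/37, 27/37, 31/37, 34/37, 35/37, 35/37, 1]
j=0 picked index 0: u0 ∈ [0, 9/37)
j=1 picked index 0: u0 ∈ [-1/10, 53/370)
j=2 picked index 1: u0 ∈ [8/185, 13/185)
j=3 picked index 2: u0 ∈ [-11/370, 39/370)
j=4 picked index 3: u0 ∈ [1/185, 41/185)
j=5 picked index 3: u0 ∈ [-7/74, 9/74)
j=6 picked index 4: u0 ∈ [4/185, 24/185)
j=7 picked index 5: u0 ∈ [11/370, 51/370)
j=8 picked index 6: u0 ∈ [7/185, 22/185)
j=9 picked index 9: u0 ∈ [17/370, 1/10)
intersection: [17/370, 13/185)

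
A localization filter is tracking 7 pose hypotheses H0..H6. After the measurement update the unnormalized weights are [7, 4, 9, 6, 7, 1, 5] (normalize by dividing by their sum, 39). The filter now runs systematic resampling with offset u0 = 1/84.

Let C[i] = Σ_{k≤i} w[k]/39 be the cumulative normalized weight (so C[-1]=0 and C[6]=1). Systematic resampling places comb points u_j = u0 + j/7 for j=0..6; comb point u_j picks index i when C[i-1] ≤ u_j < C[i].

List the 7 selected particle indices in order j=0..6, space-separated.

0 0 2 2 3 4 5

C = [7/39, 11/39, 20/39, 2/3, 11/13, 34/39, 1]
j=0: u_0=1/84 ∈ [0, 7/39) → index 0
j=1: u_1=13/84 ∈ [0, 7/39) → index 0
j=2: u_2=25/84 ∈ [11/39, 20/39) → index 2
j=3: u_3=37/84 ∈ [11/39, 20/39) → index 2
j=4: u_4=7/12 ∈ [20/39, 2/3) → index 3
j=5: u_5=61/84 ∈ [2/3, 11/13) → index 4
j=6: u_6=73/84 ∈ [11/13, 34/39) → index 5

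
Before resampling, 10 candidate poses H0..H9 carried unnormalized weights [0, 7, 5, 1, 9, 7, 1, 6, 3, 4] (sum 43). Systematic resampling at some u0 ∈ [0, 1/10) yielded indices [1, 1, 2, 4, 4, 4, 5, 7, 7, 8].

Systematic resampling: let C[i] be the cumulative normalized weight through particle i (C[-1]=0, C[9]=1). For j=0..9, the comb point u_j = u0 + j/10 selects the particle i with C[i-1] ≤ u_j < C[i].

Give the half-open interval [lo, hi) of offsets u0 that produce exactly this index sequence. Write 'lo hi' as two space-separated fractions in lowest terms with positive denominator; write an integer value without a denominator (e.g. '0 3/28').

1/430 3/430

C = [0, 7/43, 12/43, 13/43, 22/43, 29/43, 30/43, 36/43, 39/43, 1]
j=0 picked index 1: u0 ∈ [0, 7/43)
j=1 picked index 1: u0 ∈ [-1/10, 27/430)
j=2 picked index 2: u0 ∈ [-8/215, 17/215)
j=3 picked index 4: u0 ∈ [1/430, 91/430)
j=4 picked index 4: u0 ∈ [-21/215, 24/215)
j=5 picked index 4: u0 ∈ [-17/86, 1/86)
j=6 picked index 5: u0 ∈ [-19/215, 16/215)
j=7 picked index 7: u0 ∈ [-1/430, 59/430)
j=8 picked index 7: u0 ∈ [-22/215, 8/215)
j=9 picked index 8: u0 ∈ [-27/430, 3/430)
intersection: [1/430, 3/430)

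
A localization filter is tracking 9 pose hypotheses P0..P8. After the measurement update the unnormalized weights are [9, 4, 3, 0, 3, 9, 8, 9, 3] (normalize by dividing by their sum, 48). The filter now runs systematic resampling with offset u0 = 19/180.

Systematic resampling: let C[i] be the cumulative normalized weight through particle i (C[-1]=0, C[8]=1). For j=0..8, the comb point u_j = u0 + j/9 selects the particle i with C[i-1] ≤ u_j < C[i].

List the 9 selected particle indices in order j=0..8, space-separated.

C = [3/16, 13/48, 1/3, 1/3, 19/48, 7/12, 3/4, 15/16, 1]
j=0: u_0=19/180 ∈ [0, 3/16) → index 0
j=1: u_1=13/60 ∈ [3/16, 13/48) → index 1
j=2: u_2=59/180 ∈ [13/48, 1/3) → index 2
j=3: u_3=79/180 ∈ [19/48, 7/12) → index 5
j=4: u_4=11/20 ∈ [19/48, 7/12) → index 5
j=5: u_5=119/180 ∈ [7/12, 3/4) → index 6
j=6: u_6=139/180 ∈ [3/4, 15/16) → index 7
j=7: u_7=53/60 ∈ [3/4, 15/16) → index 7
j=8: u_8=179/180 ∈ [15/16, 1) → index 8

0 1 2 5 5 6 7 7 8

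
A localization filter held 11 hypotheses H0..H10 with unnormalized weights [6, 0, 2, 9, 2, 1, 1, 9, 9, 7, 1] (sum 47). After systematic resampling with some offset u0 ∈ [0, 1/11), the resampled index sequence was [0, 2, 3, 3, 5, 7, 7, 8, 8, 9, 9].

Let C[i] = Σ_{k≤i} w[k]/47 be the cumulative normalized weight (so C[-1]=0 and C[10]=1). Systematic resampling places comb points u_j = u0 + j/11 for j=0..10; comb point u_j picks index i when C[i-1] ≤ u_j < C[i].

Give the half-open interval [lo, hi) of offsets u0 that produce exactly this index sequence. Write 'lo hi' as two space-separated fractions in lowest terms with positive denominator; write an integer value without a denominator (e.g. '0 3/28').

21/517 32/517

C = [6/47, 6/47, 8/47, 17/47, 19/47, 20/47, 21/47, 30/47, 39/47, 46/47, 1]
j=0 picked index 0: u0 ∈ [0, 6/47)
j=1 picked index 2: u0 ∈ [19/517, 41/517)
j=2 picked index 3: u0 ∈ [-6/517, 93/517)
j=3 picked index 3: u0 ∈ [-53/517, 46/517)
j=4 picked index 5: u0 ∈ [21/517, 32/517)
j=5 picked index 7: u0 ∈ [-4/517, 95/517)
j=6 picked index 7: u0 ∈ [-51/517, 48/517)
j=7 picked index 8: u0 ∈ [1/517, 100/517)
j=8 picked index 8: u0 ∈ [-46/517, 53/517)
j=9 picked index 9: u0 ∈ [6/517, 83/517)
j=10 picked index 9: u0 ∈ [-41/517, 36/517)
intersection: [21/517, 32/517)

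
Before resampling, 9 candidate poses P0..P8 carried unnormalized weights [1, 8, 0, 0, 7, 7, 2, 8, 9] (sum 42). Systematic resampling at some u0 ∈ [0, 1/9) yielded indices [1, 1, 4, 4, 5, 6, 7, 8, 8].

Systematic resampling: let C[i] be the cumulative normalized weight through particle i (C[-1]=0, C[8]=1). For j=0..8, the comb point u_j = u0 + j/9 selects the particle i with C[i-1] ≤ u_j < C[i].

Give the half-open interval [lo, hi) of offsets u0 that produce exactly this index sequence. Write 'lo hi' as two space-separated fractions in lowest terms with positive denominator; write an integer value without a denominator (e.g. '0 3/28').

C = [1/42, 3/14, 3/14, 3/14, 8/21, 23/42, 25/42, 11/14, 1]
j=0 picked index 1: u0 ∈ [1/42, 3/14)
j=1 picked index 1: u0 ∈ [-11/126, 13/126)
j=2 picked index 4: u0 ∈ [-1/126, 10/63)
j=3 picked index 4: u0 ∈ [-5/42, 1/21)
j=4 picked index 5: u0 ∈ [-4/63, 13/126)
j=5 picked index 6: u0 ∈ [-1/126, 5/126)
j=6 picked index 7: u0 ∈ [-1/14, 5/42)
j=7 picked index 8: u0 ∈ [1/126, 2/9)
j=8 picked index 8: u0 ∈ [-13/126, 1/9)
intersection: [1/42, 5/126)

1/42 5/126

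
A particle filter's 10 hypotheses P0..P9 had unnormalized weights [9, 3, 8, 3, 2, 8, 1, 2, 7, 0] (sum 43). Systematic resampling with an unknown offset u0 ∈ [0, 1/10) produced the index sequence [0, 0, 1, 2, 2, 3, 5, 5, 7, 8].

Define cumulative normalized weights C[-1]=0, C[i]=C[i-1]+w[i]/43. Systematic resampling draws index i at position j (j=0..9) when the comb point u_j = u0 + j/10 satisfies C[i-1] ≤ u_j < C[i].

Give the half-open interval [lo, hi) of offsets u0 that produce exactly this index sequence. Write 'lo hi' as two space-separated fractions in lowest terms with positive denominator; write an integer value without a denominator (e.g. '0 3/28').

2/215 3/86

C = [9/43, 12/43, 20/43, 23/43, 25/43, 33/43, 34/43, 36/43, 1, 1]
j=0 picked index 0: u0 ∈ [0, 9/43)
j=1 picked index 0: u0 ∈ [-1/10, 47/430)
j=2 picked index 1: u0 ∈ [2/215, 17/215)
j=3 picked index 2: u0 ∈ [-9/430, 71/430)
j=4 picked index 2: u0 ∈ [-26/215, 14/215)
j=5 picked index 3: u0 ∈ [-3/86, 3/86)
j=6 picked index 5: u0 ∈ [-4/215, 36/215)
j=7 picked index 5: u0 ∈ [-51/430, 29/430)
j=8 picked index 7: u0 ∈ [-2/215, 8/215)
j=9 picked index 8: u0 ∈ [-27/430, 1/10)
intersection: [2/215, 3/86)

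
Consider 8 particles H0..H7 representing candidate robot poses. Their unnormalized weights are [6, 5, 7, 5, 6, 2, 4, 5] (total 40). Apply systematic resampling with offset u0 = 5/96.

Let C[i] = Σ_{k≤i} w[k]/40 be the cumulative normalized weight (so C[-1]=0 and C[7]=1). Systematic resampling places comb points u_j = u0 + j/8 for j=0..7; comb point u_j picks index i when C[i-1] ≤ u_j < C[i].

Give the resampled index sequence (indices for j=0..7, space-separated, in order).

C = [3/20, 11/40, 9/20, 23/40, 29/40, 31/40, 7/8, 1]
j=0: u_0=5/96 ∈ [0, 3/20) → index 0
j=1: u_1=17/96 ∈ [3/20, 11/40) → index 1
j=2: u_2=29/96 ∈ [11/40, 9/20) → index 2
j=3: u_3=41/96 ∈ [11/40, 9/20) → index 2
j=4: u_4=53/96 ∈ [9/20, 23/40) → index 3
j=5: u_5=65/96 ∈ [23/40, 29/40) → index 4
j=6: u_6=77/96 ∈ [31/40, 7/8) → index 6
j=7: u_7=89/96 ∈ [7/8, 1) → index 7

0 1 2 2 3 4 6 7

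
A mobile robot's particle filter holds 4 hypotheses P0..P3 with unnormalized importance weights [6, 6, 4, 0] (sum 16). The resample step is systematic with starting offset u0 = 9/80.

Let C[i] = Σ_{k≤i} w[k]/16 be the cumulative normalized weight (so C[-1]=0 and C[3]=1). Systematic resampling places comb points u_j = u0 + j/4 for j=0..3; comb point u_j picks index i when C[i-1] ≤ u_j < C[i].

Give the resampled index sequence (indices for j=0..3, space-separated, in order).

C = [3/8, 3/4, 1, 1]
j=0: u_0=9/80 ∈ [0, 3/8) → index 0
j=1: u_1=29/80 ∈ [0, 3/8) → index 0
j=2: u_2=49/80 ∈ [3/8, 3/4) → index 1
j=3: u_3=69/80 ∈ [3/4, 1) → index 2

0 0 1 2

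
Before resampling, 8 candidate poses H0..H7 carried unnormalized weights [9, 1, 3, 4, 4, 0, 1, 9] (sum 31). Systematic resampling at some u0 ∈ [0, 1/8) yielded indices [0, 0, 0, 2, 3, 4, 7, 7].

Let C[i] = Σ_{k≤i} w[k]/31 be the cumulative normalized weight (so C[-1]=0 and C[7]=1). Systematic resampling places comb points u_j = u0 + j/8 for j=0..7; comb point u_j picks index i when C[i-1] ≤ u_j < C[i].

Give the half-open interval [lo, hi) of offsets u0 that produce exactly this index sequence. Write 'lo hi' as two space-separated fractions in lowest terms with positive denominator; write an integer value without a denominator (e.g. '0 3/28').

0 5/124

C = [9/31, 10/31, 13/31, 17/31, 21/31, 21/31, 22/31, 1]
j=0 picked index 0: u0 ∈ [0, 9/31)
j=1 picked index 0: u0 ∈ [-1/8, 41/248)
j=2 picked index 0: u0 ∈ [-1/4, 5/124)
j=3 picked index 2: u0 ∈ [-13/248, 11/248)
j=4 picked index 3: u0 ∈ [-5/62, 3/62)
j=5 picked index 4: u0 ∈ [-19/248, 13/248)
j=6 picked index 7: u0 ∈ [-5/124, 1/4)
j=7 picked index 7: u0 ∈ [-41/248, 1/8)
intersection: [0, 5/124)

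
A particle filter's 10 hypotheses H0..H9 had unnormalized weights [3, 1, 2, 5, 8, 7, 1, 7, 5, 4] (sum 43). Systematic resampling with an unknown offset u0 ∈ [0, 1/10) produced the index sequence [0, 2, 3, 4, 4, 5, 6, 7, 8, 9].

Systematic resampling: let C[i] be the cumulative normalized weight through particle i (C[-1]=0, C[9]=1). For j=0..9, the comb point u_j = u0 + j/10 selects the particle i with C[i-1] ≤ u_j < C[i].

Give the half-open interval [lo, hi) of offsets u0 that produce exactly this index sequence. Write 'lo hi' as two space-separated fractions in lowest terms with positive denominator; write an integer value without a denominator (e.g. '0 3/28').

C = [3/43, 4/43, 6/43, 11/43, 19/43, 26/43, 27/43, 34/43, 39/43, 1]
j=0 picked index 0: u0 ∈ [0, 3/43)
j=1 picked index 2: u0 ∈ [-3/430, 17/430)
j=2 picked index 3: u0 ∈ [-13/215, 12/215)
j=3 picked index 4: u0 ∈ [-19/430, 61/430)
j=4 picked index 4: u0 ∈ [-31/215, 9/215)
j=5 picked index 5: u0 ∈ [-5/86, 9/86)
j=6 picked index 6: u0 ∈ [1/215, 6/215)
j=7 picked index 7: u0 ∈ [-31/430, 39/430)
j=8 picked index 8: u0 ∈ [-2/215, 23/215)
j=9 picked index 9: u0 ∈ [3/430, 1/10)
intersection: [3/430, 6/215)

3/430 6/215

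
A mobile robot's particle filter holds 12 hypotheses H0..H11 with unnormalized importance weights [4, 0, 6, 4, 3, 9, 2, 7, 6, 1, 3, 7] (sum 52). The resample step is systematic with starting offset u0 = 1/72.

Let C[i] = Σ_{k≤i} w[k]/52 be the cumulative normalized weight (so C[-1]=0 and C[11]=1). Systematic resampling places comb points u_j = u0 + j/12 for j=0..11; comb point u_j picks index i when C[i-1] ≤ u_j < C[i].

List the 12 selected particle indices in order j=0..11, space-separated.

0 2 2 3 5 5 6 7 8 8 10 11

C = [1/13, 1/13, 5/26, 7/26, 17/52, 1/2, 7/13, 35/52, 41/52, 21/26, 45/52, 1]
j=0: u_0=1/72 ∈ [0, 1/13) → index 0
j=1: u_1=7/72 ∈ [1/13, 5/26) → index 2
j=2: u_2=13/72 ∈ [1/13, 5/26) → index 2
j=3: u_3=19/72 ∈ [5/26, 7/26) → index 3
j=4: u_4=25/72 ∈ [17/52, 1/2) → index 5
j=5: u_5=31/72 ∈ [17/52, 1/2) → index 5
j=6: u_6=37/72 ∈ [1/2, 7/13) → index 6
j=7: u_7=43/72 ∈ [7/13, 35/52) → index 7
j=8: u_8=49/72 ∈ [35/52, 41/52) → index 8
j=9: u_9=55/72 ∈ [35/52, 41/52) → index 8
j=10: u_10=61/72 ∈ [21/26, 45/52) → index 10
j=11: u_11=67/72 ∈ [45/52, 1) → index 11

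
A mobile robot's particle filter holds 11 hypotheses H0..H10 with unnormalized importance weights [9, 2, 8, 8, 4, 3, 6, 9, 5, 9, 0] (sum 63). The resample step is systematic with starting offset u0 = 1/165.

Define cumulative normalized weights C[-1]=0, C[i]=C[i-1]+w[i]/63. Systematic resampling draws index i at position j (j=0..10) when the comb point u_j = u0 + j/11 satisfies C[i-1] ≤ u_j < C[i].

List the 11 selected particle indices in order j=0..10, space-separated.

0 0 2 2 3 4 6 7 7 8 9

C = [1/7, 11/63, 19/63, 3/7, 31/63, 34/63, 40/63, 7/9, 6/7, 1, 1]
j=0: u_0=1/165 ∈ [0, 1/7) → index 0
j=1: u_1=16/165 ∈ [0, 1/7) → index 0
j=2: u_2=31/165 ∈ [11/63, 19/63) → index 2
j=3: u_3=46/165 ∈ [11/63, 19/63) → index 2
j=4: u_4=61/165 ∈ [19/63, 3/7) → index 3
j=5: u_5=76/165 ∈ [3/7, 31/63) → index 4
j=6: u_6=91/165 ∈ [34/63, 40/63) → index 6
j=7: u_7=106/165 ∈ [40/63, 7/9) → index 7
j=8: u_8=11/15 ∈ [40/63, 7/9) → index 7
j=9: u_9=136/165 ∈ [7/9, 6/7) → index 8
j=10: u_10=151/165 ∈ [6/7, 1) → index 9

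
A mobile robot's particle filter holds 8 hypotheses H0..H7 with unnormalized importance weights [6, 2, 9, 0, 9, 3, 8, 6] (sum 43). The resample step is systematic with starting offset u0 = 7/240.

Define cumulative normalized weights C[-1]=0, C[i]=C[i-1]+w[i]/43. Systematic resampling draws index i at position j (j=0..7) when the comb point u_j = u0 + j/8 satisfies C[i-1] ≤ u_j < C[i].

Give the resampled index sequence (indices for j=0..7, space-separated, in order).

0 1 2 4 4 5 6 7

C = [6/43, 8/43, 17/43, 17/43, 26/43, 29/43, 37/43, 1]
j=0: u_0=7/240 ∈ [0, 6/43) → index 0
j=1: u_1=37/240 ∈ [6/43, 8/43) → index 1
j=2: u_2=67/240 ∈ [8/43, 17/43) → index 2
j=3: u_3=97/240 ∈ [17/43, 26/43) → index 4
j=4: u_4=127/240 ∈ [17/43, 26/43) → index 4
j=5: u_5=157/240 ∈ [26/43, 29/43) → index 5
j=6: u_6=187/240 ∈ [29/43, 37/43) → index 6
j=7: u_7=217/240 ∈ [37/43, 1) → index 7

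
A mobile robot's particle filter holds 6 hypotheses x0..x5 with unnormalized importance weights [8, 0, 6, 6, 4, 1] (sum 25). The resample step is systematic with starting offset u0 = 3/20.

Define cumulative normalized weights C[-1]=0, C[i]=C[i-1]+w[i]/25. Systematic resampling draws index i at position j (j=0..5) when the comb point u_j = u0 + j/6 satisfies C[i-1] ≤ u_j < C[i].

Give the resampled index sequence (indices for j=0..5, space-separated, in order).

0 0 2 3 4 5

C = [8/25, 8/25, 14/25, 4/5, 24/25, 1]
j=0: u_0=3/20 ∈ [0, 8/25) → index 0
j=1: u_1=19/60 ∈ [0, 8/25) → index 0
j=2: u_2=29/60 ∈ [8/25, 14/25) → index 2
j=3: u_3=13/20 ∈ [14/25, 4/5) → index 3
j=4: u_4=49/60 ∈ [4/5, 24/25) → index 4
j=5: u_5=59/60 ∈ [24/25, 1) → index 5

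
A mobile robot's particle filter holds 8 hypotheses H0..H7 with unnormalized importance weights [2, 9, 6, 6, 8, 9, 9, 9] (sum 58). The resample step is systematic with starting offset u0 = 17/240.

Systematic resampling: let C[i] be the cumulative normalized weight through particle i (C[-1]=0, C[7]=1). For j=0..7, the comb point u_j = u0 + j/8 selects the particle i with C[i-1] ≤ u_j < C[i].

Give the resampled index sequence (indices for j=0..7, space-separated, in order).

C = [1/29, 11/58, 17/58, 23/58, 31/58, 20/29, 49/58, 1]
j=0: u_0=17/240 ∈ [1/29, 11/58) → index 1
j=1: u_1=47/240 ∈ [11/58, 17/58) → index 2
j=2: u_2=77/240 ∈ [17/58, 23/58) → index 3
j=3: u_3=107/240 ∈ [23/58, 31/58) → index 4
j=4: u_4=137/240 ∈ [31/58, 20/29) → index 5
j=5: u_5=167/240 ∈ [20/29, 49/58) → index 6
j=6: u_6=197/240 ∈ [20/29, 49/58) → index 6
j=7: u_7=227/240 ∈ [49/58, 1) → index 7

1 2 3 4 5 6 6 7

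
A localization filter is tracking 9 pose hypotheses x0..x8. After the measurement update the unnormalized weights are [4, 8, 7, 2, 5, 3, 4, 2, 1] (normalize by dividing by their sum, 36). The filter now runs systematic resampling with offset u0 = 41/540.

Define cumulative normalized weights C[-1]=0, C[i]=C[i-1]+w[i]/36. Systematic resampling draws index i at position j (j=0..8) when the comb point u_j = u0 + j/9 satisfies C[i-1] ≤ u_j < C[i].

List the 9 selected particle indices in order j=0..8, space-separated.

0 1 1 2 2 4 5 6 7

C = [1/9, 1/3, 19/36, 7/12, 13/18, 29/36, 11/12, 35/36, 1]
j=0: u_0=41/540 ∈ [0, 1/9) → index 0
j=1: u_1=101/540 ∈ [1/9, 1/3) → index 1
j=2: u_2=161/540 ∈ [1/9, 1/3) → index 1
j=3: u_3=221/540 ∈ [1/3, 19/36) → index 2
j=4: u_4=281/540 ∈ [1/3, 19/36) → index 2
j=5: u_5=341/540 ∈ [7/12, 13/18) → index 4
j=6: u_6=401/540 ∈ [13/18, 29/36) → index 5
j=7: u_7=461/540 ∈ [29/36, 11/12) → index 6
j=8: u_8=521/540 ∈ [11/12, 35/36) → index 7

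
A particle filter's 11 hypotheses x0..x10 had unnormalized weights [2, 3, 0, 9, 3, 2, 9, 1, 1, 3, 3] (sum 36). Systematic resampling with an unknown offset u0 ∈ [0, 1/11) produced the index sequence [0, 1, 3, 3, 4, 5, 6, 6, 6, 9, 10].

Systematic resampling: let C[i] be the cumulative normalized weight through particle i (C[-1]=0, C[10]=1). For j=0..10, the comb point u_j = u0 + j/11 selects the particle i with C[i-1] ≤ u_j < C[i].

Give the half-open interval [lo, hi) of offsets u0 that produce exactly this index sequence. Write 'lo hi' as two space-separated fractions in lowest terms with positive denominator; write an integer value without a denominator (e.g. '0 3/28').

5/198 19/396

C = [1/18, 5/36, 5/36, 7/18, 17/36, 19/36, 7/9, 29/36, 5/6, 11/12, 1]
j=0 picked index 0: u0 ∈ [0, 1/18)
j=1 picked index 1: u0 ∈ [-7/198, 19/396)
j=2 picked index 3: u0 ∈ [-17/396, 41/198)
j=3 picked index 3: u0 ∈ [-53/396, 23/198)
j=4 picked index 4: u0 ∈ [5/198, 43/396)
j=5 picked index 5: u0 ∈ [7/396, 29/396)
j=6 picked index 6: u0 ∈ [-7/396, 23/99)
j=7 picked index 6: u0 ∈ [-43/396, 14/99)
j=8 picked index 6: u0 ∈ [-79/396, 5/99)
j=9 picked index 9: u0 ∈ [1/66, 13/132)
j=10 picked index 10: u0 ∈ [1/132, 1/11)
intersection: [5/198, 19/396)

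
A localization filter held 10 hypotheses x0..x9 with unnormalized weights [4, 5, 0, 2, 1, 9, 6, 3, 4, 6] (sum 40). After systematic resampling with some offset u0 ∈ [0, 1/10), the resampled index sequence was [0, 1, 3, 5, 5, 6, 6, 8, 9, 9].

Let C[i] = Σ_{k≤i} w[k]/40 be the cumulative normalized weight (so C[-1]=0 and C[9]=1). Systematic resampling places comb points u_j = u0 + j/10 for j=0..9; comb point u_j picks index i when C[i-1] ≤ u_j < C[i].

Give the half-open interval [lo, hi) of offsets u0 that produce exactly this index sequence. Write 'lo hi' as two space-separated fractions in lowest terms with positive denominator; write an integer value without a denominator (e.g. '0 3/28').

1/20 3/40

C = [1/10, 9/40, 9/40, 11/40, 3/10, 21/40, 27/40, 3/4, 17/20, 1]
j=0 picked index 0: u0 ∈ [0, 1/10)
j=1 picked index 1: u0 ∈ [0, 1/8)
j=2 picked index 3: u0 ∈ [1/40, 3/40)
j=3 picked index 5: u0 ∈ [0, 9/40)
j=4 picked index 5: u0 ∈ [-1/10, 1/8)
j=5 picked index 6: u0 ∈ [1/40, 7/40)
j=6 picked index 6: u0 ∈ [-3/40, 3/40)
j=7 picked index 8: u0 ∈ [1/20, 3/20)
j=8 picked index 9: u0 ∈ [1/20, 1/5)
j=9 picked index 9: u0 ∈ [-1/20, 1/10)
intersection: [1/20, 3/40)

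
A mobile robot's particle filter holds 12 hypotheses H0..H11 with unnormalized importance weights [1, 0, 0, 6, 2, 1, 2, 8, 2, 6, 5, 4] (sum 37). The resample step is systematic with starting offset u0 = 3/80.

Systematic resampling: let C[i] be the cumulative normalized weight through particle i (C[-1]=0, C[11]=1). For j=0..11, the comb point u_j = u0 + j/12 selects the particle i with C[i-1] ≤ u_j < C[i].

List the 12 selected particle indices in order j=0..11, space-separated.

C = [1/37, 1/37, 1/37, 7/37, 9/37, 10/37, 12/37, 20/37, 22/37, 28/37, 33/37, 1]
j=0: u_0=3/80 ∈ [1/37, 7/37) → index 3
j=1: u_1=29/240 ∈ [1/37, 7/37) → index 3
j=2: u_2=49/240 ∈ [7/37, 9/37) → index 4
j=3: u_3=23/80 ∈ [10/37, 12/37) → index 6
j=4: u_4=89/240 ∈ [12/37, 20/37) → index 7
j=5: u_5=109/240 ∈ [12/37, 20/37) → index 7
j=6: u_6=43/80 ∈ [12/37, 20/37) → index 7
j=7: u_7=149/240 ∈ [22/37, 28/37) → index 9
j=8: u_8=169/240 ∈ [22/37, 28/37) → index 9
j=9: u_9=63/80 ∈ [28/37, 33/37) → index 10
j=10: u_10=209/240 ∈ [28/37, 33/37) → index 10
j=11: u_11=229/240 ∈ [33/37, 1) → index 11

3 3 4 6 7 7 7 9 9 10 10 11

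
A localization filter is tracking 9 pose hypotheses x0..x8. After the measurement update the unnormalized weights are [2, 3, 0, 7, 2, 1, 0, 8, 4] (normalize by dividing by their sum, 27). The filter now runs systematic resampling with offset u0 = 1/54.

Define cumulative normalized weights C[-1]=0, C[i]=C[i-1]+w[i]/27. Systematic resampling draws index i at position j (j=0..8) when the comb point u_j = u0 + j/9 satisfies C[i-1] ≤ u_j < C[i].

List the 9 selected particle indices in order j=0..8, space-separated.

0 1 3 3 4 7 7 7 8

C = [2/27, 5/27, 5/27, 4/9, 14/27, 5/9, 5/9, 23/27, 1]
j=0: u_0=1/54 ∈ [0, 2/27) → index 0
j=1: u_1=7/54 ∈ [2/27, 5/27) → index 1
j=2: u_2=13/54 ∈ [5/27, 4/9) → index 3
j=3: u_3=19/54 ∈ [5/27, 4/9) → index 3
j=4: u_4=25/54 ∈ [4/9, 14/27) → index 4
j=5: u_5=31/54 ∈ [5/9, 23/27) → index 7
j=6: u_6=37/54 ∈ [5/9, 23/27) → index 7
j=7: u_7=43/54 ∈ [5/9, 23/27) → index 7
j=8: u_8=49/54 ∈ [23/27, 1) → index 8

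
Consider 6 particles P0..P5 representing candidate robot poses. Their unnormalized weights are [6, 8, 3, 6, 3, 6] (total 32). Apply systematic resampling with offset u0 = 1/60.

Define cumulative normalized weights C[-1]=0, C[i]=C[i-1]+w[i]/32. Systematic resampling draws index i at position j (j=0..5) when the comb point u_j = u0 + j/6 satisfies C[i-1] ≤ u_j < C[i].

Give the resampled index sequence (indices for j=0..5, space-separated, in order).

0 0 1 2 3 5

C = [3/16, 7/16, 17/32, 23/32, 13/16, 1]
j=0: u_0=1/60 ∈ [0, 3/16) → index 0
j=1: u_1=11/60 ∈ [0, 3/16) → index 0
j=2: u_2=7/20 ∈ [3/16, 7/16) → index 1
j=3: u_3=31/60 ∈ [7/16, 17/32) → index 2
j=4: u_4=41/60 ∈ [17/32, 23/32) → index 3
j=5: u_5=17/20 ∈ [13/16, 1) → index 5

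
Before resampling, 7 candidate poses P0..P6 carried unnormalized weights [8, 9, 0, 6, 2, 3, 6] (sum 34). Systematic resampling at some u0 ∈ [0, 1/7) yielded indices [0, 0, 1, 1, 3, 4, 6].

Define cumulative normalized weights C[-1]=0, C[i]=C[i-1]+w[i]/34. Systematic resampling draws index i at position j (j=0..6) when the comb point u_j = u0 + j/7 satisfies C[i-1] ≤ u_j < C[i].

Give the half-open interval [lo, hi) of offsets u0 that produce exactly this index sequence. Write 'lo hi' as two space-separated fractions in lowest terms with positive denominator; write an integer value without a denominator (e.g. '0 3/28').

0 5/238

C = [4/17, 1/2, 1/2, 23/34, 25/34, 14/17, 1]
j=0 picked index 0: u0 ∈ [0, 4/17)
j=1 picked index 0: u0 ∈ [-1/7, 11/119)
j=2 picked index 1: u0 ∈ [-6/119, 3/14)
j=3 picked index 1: u0 ∈ [-23/119, 1/14)
j=4 picked index 3: u0 ∈ [-1/14, 25/238)
j=5 picked index 4: u0 ∈ [-9/238, 5/238)
j=6 picked index 6: u0 ∈ [-4/119, 1/7)
intersection: [0, 5/238)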